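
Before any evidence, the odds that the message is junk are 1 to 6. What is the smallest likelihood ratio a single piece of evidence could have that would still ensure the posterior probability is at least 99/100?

Prior odds = 1/6.
Target odds = 0.99/0.01 = 99.
Required Bayes factor = 99 ÷ (1/6) = 594.

594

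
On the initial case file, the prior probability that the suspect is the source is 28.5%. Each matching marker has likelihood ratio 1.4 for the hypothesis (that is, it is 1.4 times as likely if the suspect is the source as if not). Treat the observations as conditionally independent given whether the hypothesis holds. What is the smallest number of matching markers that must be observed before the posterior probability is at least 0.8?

7

Prior odds = 0.285/0.715 = 57/143.
Likelihood ratio per matching marker = 1.4.
Target odds: 0.8 ÷ 0.2 = 4.
Need (57/143) × 1.4ⁿ ≥ 4, i.e. 1.4ⁿ ≥ 572/57.
1.4⁶ = 117649/15625 falls short of 572/57 but 1.4⁷ = 823543/78125 reaches it, so n = 7.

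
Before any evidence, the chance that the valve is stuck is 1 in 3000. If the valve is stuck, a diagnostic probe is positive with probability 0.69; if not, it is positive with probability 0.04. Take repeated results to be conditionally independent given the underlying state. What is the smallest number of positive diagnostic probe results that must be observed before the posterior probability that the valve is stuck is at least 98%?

Prior odds: (1/3000) ÷ (2999/3000) = 1/2999.
Likelihood ratio of a positive = 0.69/0.04 = 17.25.
Target odds: 0.98 ÷ 0.02 = 49.
Require 17.25ⁿ ≥ 49 ÷ (1/2999) = 146951.
17.25⁴ = 22667121/256 falls short of 146951 but 17.25⁵ ≈1.52737e+06 reaches it, so n = 5.

5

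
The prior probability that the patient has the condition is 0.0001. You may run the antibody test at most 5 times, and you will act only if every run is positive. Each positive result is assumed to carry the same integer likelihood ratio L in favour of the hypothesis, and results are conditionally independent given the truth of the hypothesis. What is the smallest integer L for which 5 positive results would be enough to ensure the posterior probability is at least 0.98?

Prior odds = 0.0001/0.9999 = 1/9999.
Target odds = 0.98/0.02 = 49.
Need L⁵ ≥ 49 ÷ (1/9999) = 489951.
13⁵ = 371293 < 489951 ≤ 537824 = 14⁵, so L = 14.

14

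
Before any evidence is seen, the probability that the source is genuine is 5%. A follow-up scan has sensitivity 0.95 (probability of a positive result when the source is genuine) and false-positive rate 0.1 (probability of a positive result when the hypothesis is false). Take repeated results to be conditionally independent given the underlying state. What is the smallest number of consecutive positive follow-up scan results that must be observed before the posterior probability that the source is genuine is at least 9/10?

Prior odds = 0.05/0.95 = 1/19.
Likelihood ratio of a positive result = 0.95/0.1 = 9.5.
Target odds: 0.9 ÷ 0.1 = 9.
Require 9.5ⁿ ≥ 9 ÷ (1/19) = 171.
9.5² = 90.25 falls short of 171 but 9.5³ = 857.375 reaches it, so n = 3.

3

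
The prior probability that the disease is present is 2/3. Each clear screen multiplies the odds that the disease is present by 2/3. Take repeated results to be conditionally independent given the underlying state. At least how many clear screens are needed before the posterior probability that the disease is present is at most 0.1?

Prior odds = (2/3)/(1/3) = 2.
Likelihood ratio per clear screen = 2/3.
Target posterior odds = 0.1/0.9 = 1/9.
Require (2/3)ⁿ ≤ 1/9 ÷ 2 = 1/18.
(2/3)⁷ = 128/2187 is still above 1/18 but (2/3)⁸ = 256/6561 is at or below it, so n = 8.

8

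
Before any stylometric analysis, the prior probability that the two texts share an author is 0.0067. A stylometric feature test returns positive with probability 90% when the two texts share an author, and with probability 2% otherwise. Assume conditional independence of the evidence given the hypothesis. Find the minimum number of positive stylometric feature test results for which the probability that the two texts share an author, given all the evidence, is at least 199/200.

Prior odds = 0.0067/0.9933 = 67/9933.
Likelihood ratio of a positive result = 0.9/0.02 = 45.
Target odds: 0.995 ÷ 0.005 = 199.
Require 45ⁿ ≥ 199 ÷ (67/9933) = 1976667/67.
45² = 2025 falls short of 1976667/67 but 45³ = 91125 reaches it, so n = 3.

3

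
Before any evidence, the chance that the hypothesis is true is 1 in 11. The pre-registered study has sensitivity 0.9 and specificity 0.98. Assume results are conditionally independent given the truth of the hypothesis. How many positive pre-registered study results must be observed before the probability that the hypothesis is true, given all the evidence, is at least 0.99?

Prior odds: (1/11) ÷ (10/11) = 0.1.
False-positive rate = 1 − 0.98 = 0.02; likelihood ratio of a positive = 0.9/0.02 = 45.
Target odds: 0.99 ÷ 0.01 = 99.
Need 0.1 × 45ⁿ ≥ 99, i.e. 45ⁿ ≥ 990.
45¹ = 45 falls short of 990 but 45² = 2025 reaches it, so n = 2.

2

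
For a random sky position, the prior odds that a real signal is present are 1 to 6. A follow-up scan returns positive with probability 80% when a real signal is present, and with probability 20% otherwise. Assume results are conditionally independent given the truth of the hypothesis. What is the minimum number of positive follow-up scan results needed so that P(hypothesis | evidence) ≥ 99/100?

5

Prior odds = 1/6.
Likelihood ratio of a positive result = 0.8/0.2 = 4.
Target odds: 0.99 ÷ 0.01 = 99.
Require 4ⁿ ≥ 99 ÷ (1/6) = 594.
4⁴ = 256 falls short of 594 but 4⁵ = 1024 reaches it, so n = 5.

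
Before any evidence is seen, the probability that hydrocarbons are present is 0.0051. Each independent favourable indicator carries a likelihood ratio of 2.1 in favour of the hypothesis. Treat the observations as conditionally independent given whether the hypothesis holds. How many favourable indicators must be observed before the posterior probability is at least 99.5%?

15

Prior odds = 0.0051/0.9949 = 51/9949.
Likelihood ratio per favourable indicator = 2.1.
Target posterior odds = 0.995/0.005 = 199.
Require 2.1ⁿ ≥ 199 ÷ (51/9949) = 1979851/51.
2.1¹⁴ ≈32439.2 falls short of 1979851/51 but 2.1¹⁵ ≈68122.3 reaches it, so n = 15.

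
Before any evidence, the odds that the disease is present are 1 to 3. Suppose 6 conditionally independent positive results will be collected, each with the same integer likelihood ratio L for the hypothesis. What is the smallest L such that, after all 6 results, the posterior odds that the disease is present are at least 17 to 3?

Prior odds = 1/3.
Target odds = 17/3.
Need L⁶ ≥ 17/3 ÷ (1/3) = 17.
1⁶ = 1 < 17 ≤ 64 = 2⁶, so L = 2.

2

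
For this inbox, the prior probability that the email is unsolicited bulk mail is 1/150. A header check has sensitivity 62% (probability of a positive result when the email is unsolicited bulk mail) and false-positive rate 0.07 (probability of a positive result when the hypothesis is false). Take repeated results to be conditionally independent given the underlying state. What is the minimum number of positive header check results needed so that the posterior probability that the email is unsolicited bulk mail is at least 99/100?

Prior odds: (1/150) ÷ (149/150) = 1/149.
Likelihood ratio of a positive result = 0.62/0.07 = 62/7.
Target odds: 0.99 ÷ 0.01 = 99.
Need (1/149) × (62/7)ⁿ ≥ 99, i.e. (62/7)ⁿ ≥ 14751.
(62/7)⁴ = 14776336/2401 falls short of 14751 but (62/7)⁵ = 916132832/16807 reaches it, so n = 5.

5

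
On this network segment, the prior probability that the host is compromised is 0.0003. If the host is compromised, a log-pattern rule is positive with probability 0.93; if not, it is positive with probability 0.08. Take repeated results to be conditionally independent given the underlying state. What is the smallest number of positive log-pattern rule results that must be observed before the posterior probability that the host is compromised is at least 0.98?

5

Prior odds = 0.0003/0.9997 = 3/9997.
Likelihood ratio of a positive = 0.93/0.08 = 11.625.
Target odds: 0.98 ÷ 0.02 = 49.
Require 11.625ⁿ ≥ 49 ÷ (3/9997) = 489853/3.
11.625⁴ = 74805201/4096 falls short of 489853/3 but 11.625⁵ ≈212307 reaches it, so n = 5.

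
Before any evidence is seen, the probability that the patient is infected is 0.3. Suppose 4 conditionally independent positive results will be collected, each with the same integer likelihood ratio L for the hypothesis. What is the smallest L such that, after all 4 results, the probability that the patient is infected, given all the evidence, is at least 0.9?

3

Prior odds = 0.3/0.7 = 3/7.
Target odds = 0.9/0.1 = 9.
Need L⁴ ≥ 9 ÷ (3/7) = 21.
2⁴ = 16 < 21 ≤ 81 = 3⁴, so L = 3.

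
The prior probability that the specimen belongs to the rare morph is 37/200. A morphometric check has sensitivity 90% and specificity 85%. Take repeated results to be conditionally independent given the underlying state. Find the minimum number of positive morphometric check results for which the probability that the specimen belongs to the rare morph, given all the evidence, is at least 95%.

Prior odds = 0.185/0.815 = 37/163.
False-positive rate = 1 − 0.85 = 0.15; likelihood ratio of a positive = 0.9/0.15 = 6.
Target posterior odds = 0.95/0.05 = 19.
Need (37/163) × 6ⁿ ≥ 19, i.e. 6ⁿ ≥ 3097/37.
6² = 36 falls short of 3097/37 but 6³ = 216 reaches it, so n = 3.

3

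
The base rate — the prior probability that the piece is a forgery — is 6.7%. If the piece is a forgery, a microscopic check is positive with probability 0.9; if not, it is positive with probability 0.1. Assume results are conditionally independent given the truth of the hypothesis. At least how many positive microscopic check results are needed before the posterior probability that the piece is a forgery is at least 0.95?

3

Prior odds = 0.067/0.933 = 67/933.
Likelihood ratio of a positive = 0.9/0.1 = 9.
Target posterior odds = 0.95/0.05 = 19.
Require 9ⁿ ≥ 19 ÷ (67/933) = 17727/67.
9² = 81 falls short of 17727/67 but 9³ = 729 reaches it, so n = 3.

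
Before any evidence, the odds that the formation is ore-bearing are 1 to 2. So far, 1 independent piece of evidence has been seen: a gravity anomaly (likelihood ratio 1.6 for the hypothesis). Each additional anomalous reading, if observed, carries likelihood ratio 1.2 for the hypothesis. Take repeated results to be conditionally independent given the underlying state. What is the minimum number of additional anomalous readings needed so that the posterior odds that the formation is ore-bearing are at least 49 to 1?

23

Prior odds = 0.5.
Bayes factor of the evidence already in hand = 1.6.
Odds after that evidence = 0.5 × 1.6 = 0.8.
Target odds = 49.
Need 1.2ⁿ ≥ 49 ÷ 0.8 = 61.25.
1.2²² ≈55.2061 falls short of 61.25 but 1.2²³ ≈66.2474 reaches it, so n = 23.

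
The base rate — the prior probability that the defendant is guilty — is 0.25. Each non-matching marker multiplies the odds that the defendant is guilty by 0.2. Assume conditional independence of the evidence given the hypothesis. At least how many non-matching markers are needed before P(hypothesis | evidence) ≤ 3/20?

1

Prior odds = 0.25/0.75 = 1/3.
Likelihood ratio per non-matching marker = 0.2.
Target posterior odds = 0.15/0.85 = 3/17.
Need (1/3) × 0.2ⁿ ≤ 3/17, i.e. 0.2ⁿ ≤ 9/17.
0.2¹ = 0.2, which is already at or below the required 9/17; so n = 1.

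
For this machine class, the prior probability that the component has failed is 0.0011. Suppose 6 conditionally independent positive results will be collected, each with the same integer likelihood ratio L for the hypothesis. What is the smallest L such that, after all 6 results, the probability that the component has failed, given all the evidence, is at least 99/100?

Prior odds = 0.0011/0.9989 = 11/9989.
Target odds = 0.99/0.01 = 99.
Need L⁶ ≥ 99 ÷ (11/9989) = 89901.
6⁶ = 46656 < 89901 ≤ 117649 = 7⁶, so L = 7.

7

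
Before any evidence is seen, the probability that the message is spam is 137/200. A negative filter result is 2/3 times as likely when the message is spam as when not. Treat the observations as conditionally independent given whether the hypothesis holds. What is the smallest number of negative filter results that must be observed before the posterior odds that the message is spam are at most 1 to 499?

18

Prior odds: 0.685 ÷ 0.315 = 137/63.
Likelihood ratio per negative filter result = 2/3.
Target odds = 1/499.
Require (2/3)ⁿ ≤ 1/499 ÷ (137/63) = 63/68363.
(2/3)¹⁷ = 131072/129140163 is still above 63/68363 but (2/3)¹⁸ = 262144/387420489 is at or below it, so n = 18.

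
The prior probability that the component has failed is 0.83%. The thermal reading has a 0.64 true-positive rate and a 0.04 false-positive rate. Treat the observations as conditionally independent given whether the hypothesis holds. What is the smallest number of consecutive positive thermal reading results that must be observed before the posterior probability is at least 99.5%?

Prior odds = 0.0083/0.9917 = 83/9917.
Likelihood ratio of a positive result = 0.64/0.04 = 16.
Target odds: 0.995 ÷ 0.005 = 199.
Require 16ⁿ ≥ 199 ÷ (83/9917) = 1973483/83.
16³ = 4096 falls short of 1973483/83 but 16⁴ = 65536 reaches it, so n = 4.

4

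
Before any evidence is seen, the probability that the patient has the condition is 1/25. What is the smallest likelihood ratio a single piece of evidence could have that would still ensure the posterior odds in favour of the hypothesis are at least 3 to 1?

72

Prior odds = 0.04/0.96 = 1/24.
Target odds = 3.
Required Bayes factor = 3 ÷ (1/24) = 72.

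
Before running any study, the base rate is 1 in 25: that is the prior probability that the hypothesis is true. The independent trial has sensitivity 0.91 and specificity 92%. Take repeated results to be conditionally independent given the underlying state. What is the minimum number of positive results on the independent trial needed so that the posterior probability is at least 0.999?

5

Prior odds: 0.04 ÷ 0.96 = 1/24.
False-positive rate = 1 − 0.92 = 0.08; likelihood ratio of a positive = 0.91/0.08 = 11.375.
Target odds: 0.999 ÷ 0.001 = 999.
Require 11.375ⁿ ≥ 999 ÷ (1/24) = 23976.
11.375⁴ = 68574961/4096 falls short of 23976 but 11.375⁵ ≈190439 reaches it, so n = 5.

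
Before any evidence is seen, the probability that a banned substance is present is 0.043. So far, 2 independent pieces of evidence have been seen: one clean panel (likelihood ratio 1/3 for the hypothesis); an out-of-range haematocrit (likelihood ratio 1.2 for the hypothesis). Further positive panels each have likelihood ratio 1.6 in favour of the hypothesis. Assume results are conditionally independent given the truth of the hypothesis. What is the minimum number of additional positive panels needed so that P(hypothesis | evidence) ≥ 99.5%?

Prior odds = 0.043/0.957 = 43/957.
Combined Bayes factor of the evidence already in hand = (1/3) × 1.2 = 0.4.
Odds after that evidence = (43/957) × 0.4 = 86/4785.
Target odds = 0.995/0.005 = 199.
Need 1.6ⁿ ≥ 199 ÷ (86/4785) = 952215/86.
1.6¹⁹ ≈7555.79 falls short of 952215/86 but 1.6²⁰ ≈12089.3 reaches it, so n = 20.

20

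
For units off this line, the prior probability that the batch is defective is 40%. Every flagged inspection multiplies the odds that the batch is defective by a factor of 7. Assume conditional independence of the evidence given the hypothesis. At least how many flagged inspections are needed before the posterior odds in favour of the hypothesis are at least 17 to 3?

Prior odds: 0.4 ÷ 0.6 = 2/3.
Likelihood ratio per flagged inspection = 7.
Target odds = 17/3.
Need (2/3) × 7ⁿ ≥ 17/3, i.e. 7ⁿ ≥ 8.5.
7¹ = 7 falls short of 8.5 but 7² = 49 reaches it, so n = 2.

2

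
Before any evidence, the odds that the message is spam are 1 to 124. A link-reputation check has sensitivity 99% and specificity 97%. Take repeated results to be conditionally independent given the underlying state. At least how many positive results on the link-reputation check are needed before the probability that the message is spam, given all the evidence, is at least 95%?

3

Prior odds = 1/124.
False-positive rate = 1 − 0.97 = 0.03; likelihood ratio of a positive = 0.99/0.03 = 33.
Target odds: 0.95 ÷ 0.05 = 19.
Require 33ⁿ ≥ 19 ÷ (1/124) = 2356.
33² = 1089 falls short of 2356 but 33³ = 35937 reaches it, so n = 3.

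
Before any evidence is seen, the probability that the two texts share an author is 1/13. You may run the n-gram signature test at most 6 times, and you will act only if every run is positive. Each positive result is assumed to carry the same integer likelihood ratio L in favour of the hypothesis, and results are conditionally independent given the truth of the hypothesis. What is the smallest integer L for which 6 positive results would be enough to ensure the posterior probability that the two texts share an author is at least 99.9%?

Prior odds = (1/13)/(12/13) = 1/12.
Target odds = 0.999/0.001 = 999.
Need L⁶ ≥ 999 ÷ (1/12) = 11988.
4⁶ = 4096 < 11988 ≤ 15625 = 5⁶, so L = 5.

5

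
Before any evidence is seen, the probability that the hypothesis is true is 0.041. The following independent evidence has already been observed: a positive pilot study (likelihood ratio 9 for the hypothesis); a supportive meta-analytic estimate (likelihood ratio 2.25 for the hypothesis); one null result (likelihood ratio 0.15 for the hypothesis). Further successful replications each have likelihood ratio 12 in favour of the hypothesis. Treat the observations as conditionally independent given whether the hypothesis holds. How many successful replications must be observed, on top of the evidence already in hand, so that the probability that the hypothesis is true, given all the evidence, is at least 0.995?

Prior odds = 0.041/0.959 = 41/959.
Combined Bayes factor of the evidence already in hand = 9 × 2.25 × 0.15 = 3.0375.
Odds after that evidence = (41/959) × 3.0375 = 9963/76720.
Target odds = 0.995/0.005 = 199.
Need 12ⁿ ≥ 199 ÷ (9963/76720) = 15267280/9963.
12² = 144 falls short of 15267280/9963 but 12³ = 1728 reaches it, so n = 3.

3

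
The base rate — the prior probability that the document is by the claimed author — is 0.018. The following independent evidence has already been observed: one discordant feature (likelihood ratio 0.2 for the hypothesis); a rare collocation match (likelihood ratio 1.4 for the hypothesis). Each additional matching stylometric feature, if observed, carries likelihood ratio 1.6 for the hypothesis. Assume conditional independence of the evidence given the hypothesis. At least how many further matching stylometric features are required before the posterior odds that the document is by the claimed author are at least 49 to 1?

20

Prior odds = 0.018/0.982 = 9/491.
Combined Bayes factor of the evidence already in hand = 0.2 × 1.4 = 0.28.
Odds after that evidence = (9/491) × 0.28 = 63/12275.
Target odds = 49.
Need 1.6ⁿ ≥ 49 ÷ (63/12275) = 85925/9.
1.6¹⁹ ≈7555.79 falls short of 85925/9 but 1.6²⁰ ≈12089.3 reaches it, so n = 20.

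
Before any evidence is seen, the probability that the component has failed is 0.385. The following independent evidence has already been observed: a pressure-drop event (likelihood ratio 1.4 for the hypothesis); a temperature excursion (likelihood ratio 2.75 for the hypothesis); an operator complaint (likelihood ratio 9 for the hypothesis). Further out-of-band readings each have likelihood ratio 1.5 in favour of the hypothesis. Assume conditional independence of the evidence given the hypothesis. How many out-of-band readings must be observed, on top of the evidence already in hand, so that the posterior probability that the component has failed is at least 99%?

Prior odds = 0.385/0.615 = 77/123.
Combined Bayes factor of the evidence already in hand = 1.4 × 2.75 × 9 = 34.65.
Odds after that evidence = (77/123) × 34.65 = 17787/820.
Target odds = 0.99/0.01 = 99.
Need 1.5ⁿ ≥ 99 ÷ (17787/820) = 2460/539.
1.5³ = 3.375 falls short of 2460/539 but 1.5⁴ = 5.0625 reaches it, so n = 4.

4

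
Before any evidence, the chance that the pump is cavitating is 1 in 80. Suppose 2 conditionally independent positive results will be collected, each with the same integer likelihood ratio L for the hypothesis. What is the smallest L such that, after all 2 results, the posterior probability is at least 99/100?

89

Prior odds = 0.0125/0.9875 = 1/79.
Target odds = 0.99/0.01 = 99.
Need L² ≥ 99 ÷ (1/79) = 7821.
88² = 7744 < 7821 ≤ 7921 = 89², so L = 89.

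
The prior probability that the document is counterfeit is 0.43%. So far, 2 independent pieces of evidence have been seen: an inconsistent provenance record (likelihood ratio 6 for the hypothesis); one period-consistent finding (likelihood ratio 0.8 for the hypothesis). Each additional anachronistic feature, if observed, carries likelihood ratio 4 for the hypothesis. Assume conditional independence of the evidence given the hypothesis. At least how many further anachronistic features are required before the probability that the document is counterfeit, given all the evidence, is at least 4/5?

4

Prior odds = 0.0043/0.9957 = 43/9957.
Combined Bayes factor of the evidence already in hand = 6 × 0.8 = 4.8.
Odds after that evidence = (43/9957) × 4.8 = 344/16595.
Target odds = 0.8/0.2 = 4.
Need 4ⁿ ≥ 4 ÷ (344/16595) = 16595/86.
4³ = 64 falls short of 16595/86 but 4⁴ = 256 reaches it, so n = 4.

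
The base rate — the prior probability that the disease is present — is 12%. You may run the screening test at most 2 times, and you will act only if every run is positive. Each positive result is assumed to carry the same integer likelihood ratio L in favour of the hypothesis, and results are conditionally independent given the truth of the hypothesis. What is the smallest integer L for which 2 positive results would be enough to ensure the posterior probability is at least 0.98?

19

Prior odds = 0.12/0.88 = 3/22.
Target odds = 0.98/0.02 = 49.
Need L² ≥ 49 ÷ (3/22) = 1078/3.
18² = 324 < 1078/3 ≤ 361 = 19², so L = 19.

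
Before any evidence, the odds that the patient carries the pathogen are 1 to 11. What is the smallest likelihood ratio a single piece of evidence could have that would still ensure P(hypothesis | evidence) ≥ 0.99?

Prior odds = 1/11.
Target odds = 0.99/0.01 = 99.
Required Bayes factor = 99 ÷ (1/11) = 1089.

1089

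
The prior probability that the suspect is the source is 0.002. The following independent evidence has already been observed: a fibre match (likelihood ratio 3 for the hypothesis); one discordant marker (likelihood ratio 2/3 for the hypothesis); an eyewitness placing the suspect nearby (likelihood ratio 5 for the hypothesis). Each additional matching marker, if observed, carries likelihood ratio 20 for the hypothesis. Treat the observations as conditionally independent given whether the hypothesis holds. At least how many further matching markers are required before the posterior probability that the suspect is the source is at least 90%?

3

Prior odds = 0.002/0.998 = 1/499.
Combined Bayes factor of the evidence already in hand = 3 × (2/3) × 5 = 10.
Odds after that evidence = (1/499) × 10 = 10/499.
Target odds = 0.9/0.1 = 9.
Need 20ⁿ ≥ 9 ÷ (10/499) = 449.1.
20² = 400 falls short of 449.1 but 20³ = 8000 reaches it, so n = 3.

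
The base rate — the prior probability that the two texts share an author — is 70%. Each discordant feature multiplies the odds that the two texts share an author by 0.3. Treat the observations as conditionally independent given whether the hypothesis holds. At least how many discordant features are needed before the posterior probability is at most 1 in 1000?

Prior odds: 0.7 ÷ 0.3 = 7/3.
Likelihood ratio per discordant feature = 0.3.
Target odds: 0.001 ÷ 0.999 = 1/999.
Require 0.3ⁿ ≤ 1/999 ÷ (7/3) = 1/2331.
0.3⁶ = 729/1000000 is still above 1/2331 but 0.3⁷ = 2187/10000000 is at or below it, so n = 7.

7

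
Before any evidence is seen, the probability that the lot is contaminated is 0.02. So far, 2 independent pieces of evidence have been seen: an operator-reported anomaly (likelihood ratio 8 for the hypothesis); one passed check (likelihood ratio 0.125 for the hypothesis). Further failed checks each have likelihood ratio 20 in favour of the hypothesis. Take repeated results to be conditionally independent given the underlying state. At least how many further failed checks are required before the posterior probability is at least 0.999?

Prior odds = 0.02/0.98 = 1/49.
Combined Bayes factor of the evidence already in hand = 8 × 0.125 = 1.
Odds after that evidence = (1/49) × 1 = 1/49.
Target odds = 0.999/0.001 = 999.
Need 20ⁿ ≥ 999 ÷ (1/49) = 48951.
20³ = 8000 falls short of 48951 but 20⁴ = 160000 reaches it, so n = 4.

4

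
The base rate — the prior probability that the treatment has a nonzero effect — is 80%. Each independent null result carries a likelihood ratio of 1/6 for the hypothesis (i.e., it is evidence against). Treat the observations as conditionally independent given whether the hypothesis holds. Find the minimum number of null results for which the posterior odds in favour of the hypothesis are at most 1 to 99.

4

Prior odds: 0.8 ÷ 0.2 = 4.
Likelihood ratio per null result = 1/6.
Target odds = 1/99.
Need 4 × (1/6)ⁿ ≤ 1/99, i.e. (1/6)ⁿ ≤ 1/396.
(1/6)³ = 1/216 is still above 1/396 but (1/6)⁴ = 1/1296 is at or below it, so n = 4.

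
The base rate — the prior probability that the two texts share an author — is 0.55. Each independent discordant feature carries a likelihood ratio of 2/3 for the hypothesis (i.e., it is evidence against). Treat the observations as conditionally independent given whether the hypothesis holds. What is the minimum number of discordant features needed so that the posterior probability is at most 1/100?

Prior odds = 0.55/0.45 = 11/9.
Likelihood ratio per discordant feature = 2/3.
Target odds: 0.01 ÷ 0.99 = 1/99.
Require (2/3)ⁿ ≤ 1/99 ÷ (11/9) = 1/121.
(2/3)¹¹ = 2048/177147 is still above 1/121 but (2/3)¹² = 4096/531441 is at or below it, so n = 12.

12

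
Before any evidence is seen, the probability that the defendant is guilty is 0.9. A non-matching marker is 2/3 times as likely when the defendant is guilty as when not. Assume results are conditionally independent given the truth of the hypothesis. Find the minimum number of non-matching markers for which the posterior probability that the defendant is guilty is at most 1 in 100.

Prior odds: 0.9 ÷ 0.1 = 9.
Likelihood ratio per non-matching marker = 2/3.
Target posterior odds = 0.01/0.99 = 1/99.
Require (2/3)ⁿ ≤ 1/99 ÷ 9 = 1/891.
(2/3)¹⁶ = 65536/43046721 is still above 1/891 but (2/3)¹⁷ = 131072/129140163 is at or below it, so n = 17.

17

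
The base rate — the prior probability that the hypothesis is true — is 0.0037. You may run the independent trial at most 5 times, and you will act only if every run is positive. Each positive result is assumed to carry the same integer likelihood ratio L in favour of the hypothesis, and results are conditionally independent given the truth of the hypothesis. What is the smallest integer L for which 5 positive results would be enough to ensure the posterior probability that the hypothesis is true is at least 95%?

6

Prior odds = 0.0037/0.9963 = 37/9963.
Target odds = 0.95/0.05 = 19.
Need L⁵ ≥ 19 ÷ (37/9963) = 189297/37.
5⁵ = 3125 < 189297/37 ≤ 7776 = 6⁵, so L = 6.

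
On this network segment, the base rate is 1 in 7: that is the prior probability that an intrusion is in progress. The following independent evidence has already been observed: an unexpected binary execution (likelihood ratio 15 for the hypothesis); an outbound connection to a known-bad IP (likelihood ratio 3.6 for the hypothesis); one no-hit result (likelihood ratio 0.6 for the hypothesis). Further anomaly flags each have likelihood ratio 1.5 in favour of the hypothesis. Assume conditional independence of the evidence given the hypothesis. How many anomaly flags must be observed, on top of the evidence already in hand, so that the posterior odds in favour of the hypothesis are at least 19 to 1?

4

Prior odds = (1/7)/(6/7) = 1/6.
Combined Bayes factor of the evidence already in hand = 15 × 3.6 × 0.6 = 32.4.
Odds after that evidence = (1/6) × 32.4 = 5.4.
Target odds = 19.
Need 1.5ⁿ ≥ 19 ÷ 5.4 = 95/27.
1.5³ = 3.375 falls short of 95/27 but 1.5⁴ = 5.0625 reaches it, so n = 4.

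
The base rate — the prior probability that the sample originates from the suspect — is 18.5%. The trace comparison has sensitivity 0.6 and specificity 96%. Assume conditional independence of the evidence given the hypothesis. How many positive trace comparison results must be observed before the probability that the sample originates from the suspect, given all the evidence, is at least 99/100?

3

Prior odds: 0.185 ÷ 0.815 = 37/163.
False-positive rate = 1 − 0.96 = 0.04; likelihood ratio of a positive = 0.6/0.04 = 15.
Target odds: 0.99 ÷ 0.01 = 99.
Need (37/163) × 15ⁿ ≥ 99, i.e. 15ⁿ ≥ 16137/37.
15² = 225 falls short of 16137/37 but 15³ = 3375 reaches it, so n = 3.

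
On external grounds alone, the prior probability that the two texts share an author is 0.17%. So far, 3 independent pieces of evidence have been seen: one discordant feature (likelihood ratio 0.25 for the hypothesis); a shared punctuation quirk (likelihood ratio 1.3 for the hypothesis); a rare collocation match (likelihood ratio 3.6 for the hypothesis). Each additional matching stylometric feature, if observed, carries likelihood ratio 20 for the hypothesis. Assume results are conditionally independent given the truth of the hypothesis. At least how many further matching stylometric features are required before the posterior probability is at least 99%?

Prior odds = 0.0017/0.9983 = 17/9983.
Combined Bayes factor of the evidence already in hand = 0.25 × 1.3 × 3.6 = 1.17.
Odds after that evidence = (17/9983) × 1.17 = 1989/998300.
Target odds = 0.99/0.01 = 99.
Need 20ⁿ ≥ 99 ÷ (1989/998300) = 10981300/221.
20³ = 8000 falls short of 10981300/221 but 20⁴ = 160000 reaches it, so n = 4.

4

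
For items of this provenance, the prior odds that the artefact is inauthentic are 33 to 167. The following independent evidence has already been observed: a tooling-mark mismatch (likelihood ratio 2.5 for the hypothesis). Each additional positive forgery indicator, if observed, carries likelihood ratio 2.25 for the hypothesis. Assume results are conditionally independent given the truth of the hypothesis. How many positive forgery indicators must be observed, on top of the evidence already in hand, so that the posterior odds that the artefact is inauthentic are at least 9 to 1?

Prior odds = 33/167.
Bayes factor of the evidence already in hand = 2.5.
Odds after that evidence = (33/167) × 2.5 = 165/334.
Target odds = 9.
Need 2.25ⁿ ≥ 9 ÷ (165/334) = 1002/55.
2.25³ = 11.390625 falls short of 1002/55 but 2.25⁴ = 25.62890625 reaches it, so n = 4.

4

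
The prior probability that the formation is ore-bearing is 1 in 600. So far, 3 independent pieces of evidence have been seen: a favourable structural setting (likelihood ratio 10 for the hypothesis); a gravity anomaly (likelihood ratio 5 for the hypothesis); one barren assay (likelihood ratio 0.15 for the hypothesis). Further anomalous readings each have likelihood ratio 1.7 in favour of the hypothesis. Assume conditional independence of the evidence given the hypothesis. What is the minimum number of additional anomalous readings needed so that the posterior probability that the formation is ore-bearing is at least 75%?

Prior odds = (1/600)/(599/600) = 1/599.
Combined Bayes factor of the evidence already in hand = 10 × 5 × 0.15 = 7.5.
Odds after that evidence = (1/599) × 7.5 = 15/1198.
Target odds = 0.75/0.25 = 3.
Need 1.7ⁿ ≥ 3 ÷ (15/1198) = 239.6.
1.7¹⁰ ≈201.599 falls short of 239.6 but 1.7¹¹ ≈342.719 reaches it, so n = 11.

11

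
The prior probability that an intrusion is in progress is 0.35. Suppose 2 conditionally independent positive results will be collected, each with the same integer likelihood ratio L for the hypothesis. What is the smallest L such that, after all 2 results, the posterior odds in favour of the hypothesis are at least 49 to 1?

10

Prior odds = 0.35/0.65 = 7/13.
Target odds = 49.
Need L² ≥ 49 ÷ (7/13) = 91.
9² = 81 < 91 ≤ 100 = 10², so L = 10.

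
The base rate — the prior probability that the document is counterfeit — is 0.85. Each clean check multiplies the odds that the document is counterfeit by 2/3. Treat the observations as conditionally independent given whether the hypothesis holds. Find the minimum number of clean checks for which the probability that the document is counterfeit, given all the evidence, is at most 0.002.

20

Prior odds: 0.85 ÷ 0.15 = 17/3.
Likelihood ratio per clean check = 2/3.
Target odds: 0.002 ÷ 0.998 = 1/499.
Need (17/3) × (2/3)ⁿ ≤ 1/499, i.e. (2/3)ⁿ ≤ 3/8483.
(2/3)¹⁹ ≈0.000451093 is still above 3/8483 but (2/3)²⁰ ≈0.000300729 is at or below it, so n = 20.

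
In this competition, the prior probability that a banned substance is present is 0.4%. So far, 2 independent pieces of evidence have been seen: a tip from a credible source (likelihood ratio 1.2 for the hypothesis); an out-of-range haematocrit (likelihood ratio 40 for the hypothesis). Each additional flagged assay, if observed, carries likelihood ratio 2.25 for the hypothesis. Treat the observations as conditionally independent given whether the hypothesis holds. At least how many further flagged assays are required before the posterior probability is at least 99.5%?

9

Prior odds = 0.004/0.996 = 1/249.
Combined Bayes factor of the evidence already in hand = 1.2 × 40 = 48.
Odds after that evidence = (1/249) × 48 = 16/83.
Target odds = 0.995/0.005 = 199.
Need 2.25ⁿ ≥ 199 ÷ (16/83) = 1032.3125.
2.25⁸ = 43046721/65536 falls short of 1032.3125 but 2.25⁹ = 387420489/262144 reaches it, so n = 9.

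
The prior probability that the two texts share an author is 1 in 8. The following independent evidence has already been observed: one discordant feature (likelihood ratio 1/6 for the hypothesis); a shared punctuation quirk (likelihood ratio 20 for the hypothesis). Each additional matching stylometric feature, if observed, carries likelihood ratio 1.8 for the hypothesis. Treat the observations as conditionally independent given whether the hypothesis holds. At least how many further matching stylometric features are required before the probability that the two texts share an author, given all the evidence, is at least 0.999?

Prior odds = 0.125/0.875 = 1/7.
Combined Bayes factor of the evidence already in hand = (1/6) × 20 = 10/3.
Odds after that evidence = (1/7) × 10/3 = 10/21.
Target odds = 0.999/0.001 = 999.
Need 1.8ⁿ ≥ 999 ÷ (10/21) = 2097.9.
1.8¹³ ≈2082.3 falls short of 2097.9 but 1.8¹⁴ ≈3748.13 reaches it, so n = 14.

14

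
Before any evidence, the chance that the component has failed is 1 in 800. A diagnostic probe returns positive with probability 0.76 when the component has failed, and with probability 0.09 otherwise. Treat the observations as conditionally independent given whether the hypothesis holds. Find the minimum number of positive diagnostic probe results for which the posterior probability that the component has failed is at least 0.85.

Prior odds = 0.00125/0.99875 = 1/799.
Likelihood ratio of a positive result = 0.76/0.09 = 76/9.
Target posterior odds = 0.85/0.15 = 17/3.
Need (1/799) × (76/9)ⁿ ≥ 17/3, i.e. (76/9)ⁿ ≥ 13583/3.
(76/9)³ = 438976/729 falls short of 13583/3 but (76/9)⁴ = 33362176/6561 reaches it, so n = 4.

4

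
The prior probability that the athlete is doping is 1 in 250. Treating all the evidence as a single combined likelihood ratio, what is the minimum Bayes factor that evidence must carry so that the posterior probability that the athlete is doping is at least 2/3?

498

Prior odds = 0.004/0.996 = 1/249.
Target odds = (2/3)/(1/3) = 2.
Required Bayes factor = 2 ÷ (1/249) = 498.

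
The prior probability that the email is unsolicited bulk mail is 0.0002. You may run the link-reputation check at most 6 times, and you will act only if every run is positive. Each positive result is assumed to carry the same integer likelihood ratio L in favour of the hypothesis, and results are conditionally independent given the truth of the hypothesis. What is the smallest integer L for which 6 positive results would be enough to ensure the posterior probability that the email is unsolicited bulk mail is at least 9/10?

6

Prior odds = 0.0002/0.9998 = 1/4999.
Target odds = 0.9/0.1 = 9.
Need L⁶ ≥ 9 ÷ (1/4999) = 44991.
5⁶ = 15625 < 44991 ≤ 46656 = 6⁶, so L = 6.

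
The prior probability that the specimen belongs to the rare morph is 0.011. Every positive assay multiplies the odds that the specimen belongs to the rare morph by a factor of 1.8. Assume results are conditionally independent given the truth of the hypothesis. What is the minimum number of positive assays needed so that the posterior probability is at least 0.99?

Prior odds: 0.011 ÷ 0.989 = 11/989.
Likelihood ratio per positive assay = 1.8.
Target odds: 0.99 ÷ 0.01 = 99.
Require 1.8ⁿ ≥ 99 ÷ (11/989) = 8901.
1.8¹⁵ ≈6746.64 falls short of 8901 but 1.8¹⁶ ≈12144 reaches it, so n = 16.

16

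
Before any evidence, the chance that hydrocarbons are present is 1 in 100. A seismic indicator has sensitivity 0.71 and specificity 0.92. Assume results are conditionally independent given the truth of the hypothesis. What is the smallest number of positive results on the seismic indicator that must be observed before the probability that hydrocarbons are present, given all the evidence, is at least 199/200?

5

Prior odds = 0.01/0.99 = 1/99.
False-positive rate = 1 − 0.92 = 0.08; likelihood ratio of a positive = 0.71/0.08 = 8.875.
Target posterior odds = 0.995/0.005 = 199.
Require 8.875ⁿ ≥ 199 ÷ (1/99) = 19701.
8.875⁴ = 25411681/4096 falls short of 19701 but 8.875⁵ ≈55060.7 reaches it, so n = 5.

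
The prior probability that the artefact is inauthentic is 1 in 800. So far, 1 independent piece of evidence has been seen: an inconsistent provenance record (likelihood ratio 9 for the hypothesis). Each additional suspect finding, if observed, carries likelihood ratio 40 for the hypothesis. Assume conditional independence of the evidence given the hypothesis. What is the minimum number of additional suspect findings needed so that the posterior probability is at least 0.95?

Prior odds = 0.00125/0.99875 = 1/799.
Bayes factor of the evidence already in hand = 9.
Odds after that evidence = (1/799) × 9 = 9/799.
Target odds = 0.95/0.05 = 19.
Need 40ⁿ ≥ 19 ÷ (9/799) = 15181/9.
40² = 1600 falls short of 15181/9 but 40³ = 64000 reaches it, so n = 3.

3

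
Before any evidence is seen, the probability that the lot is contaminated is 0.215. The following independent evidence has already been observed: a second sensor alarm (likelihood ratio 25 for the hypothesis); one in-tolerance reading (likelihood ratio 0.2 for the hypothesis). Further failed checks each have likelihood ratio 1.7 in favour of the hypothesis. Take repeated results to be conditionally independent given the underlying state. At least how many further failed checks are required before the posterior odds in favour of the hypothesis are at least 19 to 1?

5

Prior odds = 0.215/0.785 = 43/157.
Combined Bayes factor of the evidence already in hand = 25 × 0.2 = 5.
Odds after that evidence = (43/157) × 5 = 215/157.
Target odds = 19.
Need 1.7ⁿ ≥ 19 ÷ (215/157) = 2983/215.
1.7⁴ = 8.3521 falls short of 2983/215 but 1.7⁵ = 1419857/100000 reaches it, so n = 5.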